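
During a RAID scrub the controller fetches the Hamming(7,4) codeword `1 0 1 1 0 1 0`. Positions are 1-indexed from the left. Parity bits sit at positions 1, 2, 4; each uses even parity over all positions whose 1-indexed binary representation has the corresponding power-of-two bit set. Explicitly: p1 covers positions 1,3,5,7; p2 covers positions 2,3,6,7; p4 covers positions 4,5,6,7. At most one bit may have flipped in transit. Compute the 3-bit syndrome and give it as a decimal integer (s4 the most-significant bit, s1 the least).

s1: b1⊕b3⊕b5⊕b7 = 1⊕1⊕0⊕0 = 0
s2: b2⊕b3⊕b6⊕b7 = 0⊕1⊕1⊕0 = 0
s4: b4⊕b5⊕b6⊕b7 = 1⊕0⊕1⊕0 = 0
Syndrome (s4...s1) = 000 → position 0 (no error).

0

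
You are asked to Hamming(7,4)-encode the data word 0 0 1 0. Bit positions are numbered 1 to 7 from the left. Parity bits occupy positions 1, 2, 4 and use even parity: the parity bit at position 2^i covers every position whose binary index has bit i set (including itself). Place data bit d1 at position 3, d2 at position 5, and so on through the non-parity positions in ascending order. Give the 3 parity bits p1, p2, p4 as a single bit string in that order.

Place data bits at non-power-of-two positions: b3=0, b5=0, b6=1, b7=0.
p1 = XOR of data positions {3,5,7} = 0⊕0⊕0 = 0
p2 = XOR of data positions {3,6,7} = 0⊕1⊕0 = 1
p4 = XOR of data positions {5,6,7} = 0⊕1⊕0 = 1
Parity bits p1,p2,p4 = 011

011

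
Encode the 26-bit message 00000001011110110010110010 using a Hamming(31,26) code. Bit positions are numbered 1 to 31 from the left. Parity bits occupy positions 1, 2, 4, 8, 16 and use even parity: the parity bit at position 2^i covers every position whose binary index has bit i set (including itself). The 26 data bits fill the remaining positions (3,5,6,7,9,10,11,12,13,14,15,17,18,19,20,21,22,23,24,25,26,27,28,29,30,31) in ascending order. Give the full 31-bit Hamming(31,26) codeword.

0000000100010110110110010110010

Place data bits at non-power-of-two positions: b3=0, b5=0, b6=0, b7=0, b9=0, b10=0, b11=0, b12=1, b13=0, b14=1, b15=1, b17=1, b18=1, b19=0, b20=1, b21=1, b22=0, b23=0, b24=1, b25=0, b26=1, b27=1, b28=0, b29=0, b30=1, b31=0.
p1 = XOR of data positions {3,5,7,9,11,13,15,17,19,21,23,25,27,29,31} = 0⊕0⊕0⊕0⊕0⊕0⊕1⊕1⊕0⊕1⊕0⊕0⊕1⊕0⊕0 = 0
p2 = XOR of data positions {3,6,7,10,11,14,15,18,19,22,23,26,27,30,31} = 0⊕0⊕0⊕0⊕0⊕1⊕1⊕1⊕0⊕0⊕0⊕1⊕1⊕1⊕0 = 0
p4 = XOR of data positions {5,6,7,12,13,14,15,20,21,22,23,28,29,30,31} = 0⊕0⊕0⊕1⊕0⊕1⊕1⊕1⊕1⊕0⊕0⊕0⊕0⊕1⊕0 = 0
p8 = XOR of data positions {9,10,11,12,13,14,15,24,25,26,27,28,29,30,31} = 0⊕0⊕0⊕1⊕0⊕1⊕1⊕1⊕0⊕1⊕1⊕0⊕0⊕1⊕0 = 1
p16 = XOR of data positions {17,18,19,20,21,22,23,24,25,26,27,28,29,30,31} = 1⊕1⊕0⊕1⊕1⊕0⊕0⊕1⊕0⊕1⊕1⊕0⊕0⊕1⊕0 = 0
Codeword b1..b31 = 0000000100010110110110010110010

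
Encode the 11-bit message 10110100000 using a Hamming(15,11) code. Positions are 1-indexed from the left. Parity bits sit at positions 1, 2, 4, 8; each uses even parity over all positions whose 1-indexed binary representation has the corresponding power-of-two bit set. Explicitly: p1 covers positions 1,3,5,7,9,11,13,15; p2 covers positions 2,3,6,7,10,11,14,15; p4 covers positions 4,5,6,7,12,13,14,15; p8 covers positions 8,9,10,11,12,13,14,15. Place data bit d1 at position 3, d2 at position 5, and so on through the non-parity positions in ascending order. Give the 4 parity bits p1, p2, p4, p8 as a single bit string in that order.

Place data bits at non-power-of-two positions: b3=1, b5=0, b6=1, b7=1, b9=0, b10=1, b11=0, b12=0, b13=0, b14=0, b15=0.
p1 = XOR of data positions {3,5,7,9,11,13,15} = 1⊕0⊕1⊕0⊕0⊕0⊕0 = 0
p2 = XOR of data positions {3,6,7,10,11,14,15} = 1⊕1⊕1⊕1⊕0⊕0⊕0 = 0
p4 = XOR of data positions {5,6,7,12,13,14,15} = 0⊕1⊕1⊕0⊕0⊕0⊕0 = 0
p8 = XOR of data positions {9,10,11,12,13,14,15} = 0⊕1⊕0⊕0⊕0⊕0⊕0 = 1
Parity bits p1,p2,p4,p8 = 0001

0001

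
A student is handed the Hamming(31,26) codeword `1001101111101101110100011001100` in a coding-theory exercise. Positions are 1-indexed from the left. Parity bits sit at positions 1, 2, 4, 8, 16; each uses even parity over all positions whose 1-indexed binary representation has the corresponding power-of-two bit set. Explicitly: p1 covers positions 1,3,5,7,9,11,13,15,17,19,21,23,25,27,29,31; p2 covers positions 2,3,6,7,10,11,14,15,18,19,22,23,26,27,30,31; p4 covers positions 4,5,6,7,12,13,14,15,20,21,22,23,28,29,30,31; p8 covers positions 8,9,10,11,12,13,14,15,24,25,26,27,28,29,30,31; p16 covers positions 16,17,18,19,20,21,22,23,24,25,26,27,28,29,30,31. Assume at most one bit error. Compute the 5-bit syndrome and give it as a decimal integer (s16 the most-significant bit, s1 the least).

s1: b1⊕b3⊕b5⊕b7⊕b9⊕b11⊕b13⊕b15⊕b17⊕b19⊕b21⊕b23⊕b25⊕b27⊕b29⊕b31 = 1⊕0⊕1⊕1⊕1⊕1⊕1⊕0⊕1⊕0⊕0⊕0⊕1⊕0⊕1⊕0 = 1
s2: b2⊕b3⊕b6⊕b7⊕b10⊕b11⊕b14⊕b15⊕b18⊕b19⊕b22⊕b23⊕b26⊕b27⊕b30⊕b31 = 0⊕0⊕0⊕1⊕1⊕1⊕1⊕0⊕1⊕0⊕0⊕0⊕0⊕0⊕0⊕0 = 1
s4: b4⊕b5⊕b6⊕b7⊕b12⊕b13⊕b14⊕b15⊕b20⊕b21⊕b22⊕b23⊕b28⊕b29⊕b30⊕b31 = 1⊕1⊕0⊕1⊕0⊕1⊕1⊕0⊕1⊕0⊕0⊕0⊕1⊕1⊕0⊕0 = 0
s8: b8⊕b9⊕b10⊕b11⊕b12⊕b13⊕b14⊕b15⊕b24⊕b25⊕b26⊕b27⊕b28⊕b29⊕b30⊕b31 = 1⊕1⊕1⊕1⊕0⊕1⊕1⊕0⊕1⊕1⊕0⊕0⊕1⊕1⊕0⊕0 = 0
s16: b16⊕b17⊕b18⊕b19⊕b20⊕b21⊕b22⊕b23⊕b24⊕b25⊕b26⊕b27⊕b28⊕b29⊕b30⊕b31 = 1⊕1⊕1⊕0⊕1⊕0⊕0⊕0⊕1⊕1⊕0⊕0⊕1⊕1⊕0⊕0 = 0
Syndrome (s16...s1) = 00011 → position 3.

3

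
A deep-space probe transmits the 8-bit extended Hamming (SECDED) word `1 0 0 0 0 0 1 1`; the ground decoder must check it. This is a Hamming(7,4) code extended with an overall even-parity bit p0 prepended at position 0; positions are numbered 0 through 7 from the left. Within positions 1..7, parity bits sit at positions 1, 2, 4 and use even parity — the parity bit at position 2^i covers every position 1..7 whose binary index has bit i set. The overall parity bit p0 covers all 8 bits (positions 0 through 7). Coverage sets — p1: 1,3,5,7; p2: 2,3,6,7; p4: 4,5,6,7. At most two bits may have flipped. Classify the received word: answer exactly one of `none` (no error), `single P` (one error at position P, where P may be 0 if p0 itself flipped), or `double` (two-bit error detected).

s1: b1⊕b3⊕b5⊕b7 = 0⊕0⊕0⊕1 = 1
s2: b2⊕b3⊕b6⊕b7 = 0⊕0⊕1⊕1 = 0
s4: b4⊕b5⊕b6⊕b7 = 0⊕0⊕1⊕1 = 0
Syndrome (s4...s1) = 001 → position 1.
Overall parity (XOR of all 8 bits, including p0): 1⊕0⊕0⊕0⊕0⊕0⊕1⊕1 = 1
Overall=1, syndrome position=1 → single-bit error at position 1.

single 1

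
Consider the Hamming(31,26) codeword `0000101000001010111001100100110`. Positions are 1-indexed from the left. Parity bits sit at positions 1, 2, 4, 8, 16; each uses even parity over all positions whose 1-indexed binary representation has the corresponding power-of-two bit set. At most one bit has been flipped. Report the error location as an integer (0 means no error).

8

s1: b1⊕b3⊕b5⊕b7⊕b9⊕b11⊕b13⊕b15⊕b17⊕b19⊕b21⊕b23⊕b25⊕b27⊕b29⊕b31 = 0⊕0⊕1⊕1⊕0⊕0⊕1⊕1⊕1⊕1⊕0⊕1⊕0⊕0⊕1⊕0 = 0
s2: b2⊕b3⊕b6⊕b7⊕b10⊕b11⊕b14⊕b15⊕b18⊕b19⊕b22⊕b23⊕b26⊕b27⊕b30⊕b31 = 0⊕0⊕0⊕1⊕0⊕0⊕0⊕1⊕1⊕1⊕1⊕1⊕1⊕0⊕1⊕0 = 0
s4: b4⊕b5⊕b6⊕b7⊕b12⊕b13⊕b14⊕b15⊕b20⊕b21⊕b22⊕b23⊕b28⊕b29⊕b30⊕b31 = 0⊕1⊕0⊕1⊕0⊕1⊕0⊕1⊕0⊕0⊕1⊕1⊕0⊕1⊕1⊕0 = 0
s8: b8⊕b9⊕b10⊕b11⊕b12⊕b13⊕b14⊕b15⊕b24⊕b25⊕b26⊕b27⊕b28⊕b29⊕b30⊕b31 = 0⊕0⊕0⊕0⊕0⊕1⊕0⊕1⊕0⊕0⊕1⊕0⊕0⊕1⊕1⊕0 = 1
s16: b16⊕b17⊕b18⊕b19⊕b20⊕b21⊕b22⊕b23⊕b24⊕b25⊕b26⊕b27⊕b28⊕b29⊕b30⊕b31 = 0⊕1⊕1⊕1⊕0⊕0⊕1⊕1⊕0⊕0⊕1⊕0⊕0⊕1⊕1⊕0 = 0
Syndrome (s16...s1) = 01000 → position 8.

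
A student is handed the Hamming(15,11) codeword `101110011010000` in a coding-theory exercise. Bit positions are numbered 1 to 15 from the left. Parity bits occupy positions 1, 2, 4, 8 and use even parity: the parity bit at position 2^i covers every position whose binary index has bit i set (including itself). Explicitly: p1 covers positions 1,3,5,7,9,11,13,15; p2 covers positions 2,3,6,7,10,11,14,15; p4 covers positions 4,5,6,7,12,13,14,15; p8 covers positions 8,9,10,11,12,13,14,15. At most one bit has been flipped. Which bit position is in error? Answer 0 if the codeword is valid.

s1: b1⊕b3⊕b5⊕b7⊕b9⊕b11⊕b13⊕b15 = 1⊕1⊕1⊕0⊕1⊕1⊕0⊕0 = 1
s2: b2⊕b3⊕b6⊕b7⊕b10⊕b11⊕b14⊕b15 = 0⊕1⊕0⊕0⊕0⊕1⊕0⊕0 = 0
s4: b4⊕b5⊕b6⊕b7⊕b12⊕b13⊕b14⊕b15 = 1⊕1⊕0⊕0⊕0⊕0⊕0⊕0 = 0
s8: b8⊕b9⊕b10⊕b11⊕b12⊕b13⊕b14⊕b15 = 1⊕1⊕0⊕1⊕0⊕0⊕0⊕0 = 1
Syndrome (s8...s1) = 1001 → position 9.

9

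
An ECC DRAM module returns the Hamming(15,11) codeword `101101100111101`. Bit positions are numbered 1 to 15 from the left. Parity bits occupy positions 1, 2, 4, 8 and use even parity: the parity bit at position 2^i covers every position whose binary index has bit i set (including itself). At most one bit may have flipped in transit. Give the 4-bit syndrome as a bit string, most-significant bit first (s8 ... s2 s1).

s1: b1⊕b3⊕b5⊕b7⊕b9⊕b11⊕b13⊕b15 = 1⊕1⊕0⊕1⊕0⊕1⊕1⊕1 = 0
s2: b2⊕b3⊕b6⊕b7⊕b10⊕b11⊕b14⊕b15 = 0⊕1⊕1⊕1⊕1⊕1⊕0⊕1 = 0
s4: b4⊕b5⊕b6⊕b7⊕b12⊕b13⊕b14⊕b15 = 1⊕0⊕1⊕1⊕1⊕1⊕0⊕1 = 0
s8: b8⊕b9⊕b10⊕b11⊕b12⊕b13⊕b14⊕b15 = 0⊕0⊕1⊕1⊕1⊕1⊕0⊕1 = 1
Syndrome (s8...s1) = 1000 → position 8.

1000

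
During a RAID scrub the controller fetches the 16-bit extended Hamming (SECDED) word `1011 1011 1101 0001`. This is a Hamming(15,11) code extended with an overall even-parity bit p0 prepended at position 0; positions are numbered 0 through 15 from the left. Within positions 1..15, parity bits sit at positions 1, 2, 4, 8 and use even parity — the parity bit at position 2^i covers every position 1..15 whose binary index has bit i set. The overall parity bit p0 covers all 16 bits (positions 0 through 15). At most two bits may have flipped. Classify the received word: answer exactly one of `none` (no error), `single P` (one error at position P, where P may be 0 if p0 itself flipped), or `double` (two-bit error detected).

s1: b1⊕b3⊕b5⊕b7⊕b9⊕b11⊕b13⊕b15 = 0⊕1⊕0⊕1⊕1⊕1⊕0⊕1 = 1
s2: b2⊕b3⊕b6⊕b7⊕b10⊕b11⊕b14⊕b15 = 1⊕1⊕1⊕1⊕0⊕1⊕0⊕1 = 0
s4: b4⊕b5⊕b6⊕b7⊕b12⊕b13⊕b14⊕b15 = 1⊕0⊕1⊕1⊕0⊕0⊕0⊕1 = 0
s8: b8⊕b9⊕b10⊕b11⊕b12⊕b13⊕b14⊕b15 = 1⊕1⊕0⊕1⊕0⊕0⊕0⊕1 = 0
Syndrome (s8...s1) = 0001 → position 1.
Overall parity (XOR of all 16 bits, including p0): 1⊕0⊕1⊕1⊕1⊕0⊕1⊕1⊕1⊕1⊕0⊕1⊕0⊕0⊕0⊕1 = 0
Overall=0, syndrome position=1 → double-bit error detected (uncorrectable).

double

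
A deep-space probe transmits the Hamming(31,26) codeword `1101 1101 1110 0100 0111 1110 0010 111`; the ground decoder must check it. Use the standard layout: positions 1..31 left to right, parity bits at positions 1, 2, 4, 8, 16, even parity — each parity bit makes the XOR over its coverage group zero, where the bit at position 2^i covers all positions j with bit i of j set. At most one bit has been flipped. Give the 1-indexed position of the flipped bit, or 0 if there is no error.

12

s1: b1⊕b3⊕b5⊕b7⊕b9⊕b11⊕b13⊕b15⊕b17⊕b19⊕b21⊕b23⊕b25⊕b27⊕b29⊕b31 = 1⊕0⊕1⊕0⊕1⊕1⊕0⊕0⊕0⊕1⊕1⊕1⊕0⊕1⊕1⊕1 = 0
s2: b2⊕b3⊕b6⊕b7⊕b10⊕b11⊕b14⊕b15⊕b18⊕b19⊕b22⊕b23⊕b26⊕b27⊕b30⊕b31 = 1⊕0⊕1⊕0⊕1⊕1⊕1⊕0⊕1⊕1⊕1⊕1⊕0⊕1⊕1⊕1 = 0
s4: b4⊕b5⊕b6⊕b7⊕b12⊕b13⊕b14⊕b15⊕b20⊕b21⊕b22⊕b23⊕b28⊕b29⊕b30⊕b31 = 1⊕1⊕1⊕0⊕0⊕0⊕1⊕0⊕1⊕1⊕1⊕1⊕0⊕1⊕1⊕1 = 1
s8: b8⊕b9⊕b10⊕b11⊕b12⊕b13⊕b14⊕b15⊕b24⊕b25⊕b26⊕b27⊕b28⊕b29⊕b30⊕b31 = 1⊕1⊕1⊕1⊕0⊕0⊕1⊕0⊕0⊕0⊕0⊕1⊕0⊕1⊕1⊕1 = 1
s16: b16⊕b17⊕b18⊕b19⊕b20⊕b21⊕b22⊕b23⊕b24⊕b25⊕b26⊕b27⊕b28⊕b29⊕b30⊕b31 = 0⊕0⊕1⊕1⊕1⊕1⊕1⊕1⊕0⊕0⊕0⊕1⊕0⊕1⊕1⊕1 = 0
Syndrome (s16...s1) = 01100 → position 12.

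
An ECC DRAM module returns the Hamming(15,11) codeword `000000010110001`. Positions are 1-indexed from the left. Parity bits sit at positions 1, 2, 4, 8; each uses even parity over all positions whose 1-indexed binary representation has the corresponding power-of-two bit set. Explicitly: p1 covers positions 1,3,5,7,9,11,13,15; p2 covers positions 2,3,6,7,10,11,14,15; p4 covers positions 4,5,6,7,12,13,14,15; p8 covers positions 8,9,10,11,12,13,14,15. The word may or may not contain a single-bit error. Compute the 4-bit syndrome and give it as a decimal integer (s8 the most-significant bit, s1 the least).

6

s1: b1⊕b3⊕b5⊕b7⊕b9⊕b11⊕b13⊕b15 = 0⊕0⊕0⊕0⊕0⊕1⊕0⊕1 = 0
s2: b2⊕b3⊕b6⊕b7⊕b10⊕b11⊕b14⊕b15 = 0⊕0⊕0⊕0⊕1⊕1⊕0⊕1 = 1
s4: b4⊕b5⊕b6⊕b7⊕b12⊕b13⊕b14⊕b15 = 0⊕0⊕0⊕0⊕0⊕0⊕0⊕1 = 1
s8: b8⊕b9⊕b10⊕b11⊕b12⊕b13⊕b14⊕b15 = 1⊕0⊕1⊕1⊕0⊕0⊕0⊕1 = 0
Syndrome (s8...s1) = 0110 → position 6.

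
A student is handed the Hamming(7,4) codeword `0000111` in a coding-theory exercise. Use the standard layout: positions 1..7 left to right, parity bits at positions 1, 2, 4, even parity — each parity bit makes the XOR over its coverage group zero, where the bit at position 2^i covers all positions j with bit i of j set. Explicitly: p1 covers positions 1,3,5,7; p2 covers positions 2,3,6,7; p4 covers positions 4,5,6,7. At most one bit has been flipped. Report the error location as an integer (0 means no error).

s1: b1⊕b3⊕b5⊕b7 = 0⊕0⊕1⊕1 = 0
s2: b2⊕b3⊕b6⊕b7 = 0⊕0⊕1⊕1 = 0
s4: b4⊕b5⊕b6⊕b7 = 0⊕1⊕1⊕1 = 1
Syndrome (s4...s1) = 100 → position 4.

4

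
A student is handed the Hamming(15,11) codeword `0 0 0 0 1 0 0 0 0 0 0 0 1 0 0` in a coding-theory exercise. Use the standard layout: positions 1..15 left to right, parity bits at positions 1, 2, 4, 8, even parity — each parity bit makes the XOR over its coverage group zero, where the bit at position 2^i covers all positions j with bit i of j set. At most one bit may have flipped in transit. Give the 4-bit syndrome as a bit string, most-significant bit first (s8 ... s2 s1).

1000

s1: b1⊕b3⊕b5⊕b7⊕b9⊕b11⊕b13⊕b15 = 0⊕0⊕1⊕0⊕0⊕0⊕1⊕0 = 0
s2: b2⊕b3⊕b6⊕b7⊕b10⊕b11⊕b14⊕b15 = 0⊕0⊕0⊕0⊕0⊕0⊕0⊕0 = 0
s4: b4⊕b5⊕b6⊕b7⊕b12⊕b13⊕b14⊕b15 = 0⊕1⊕0⊕0⊕0⊕1⊕0⊕0 = 0
s8: b8⊕b9⊕b10⊕b11⊕b12⊕b13⊕b14⊕b15 = 0⊕0⊕0⊕0⊕0⊕1⊕0⊕0 = 1
Syndrome (s8...s1) = 1000 → position 8.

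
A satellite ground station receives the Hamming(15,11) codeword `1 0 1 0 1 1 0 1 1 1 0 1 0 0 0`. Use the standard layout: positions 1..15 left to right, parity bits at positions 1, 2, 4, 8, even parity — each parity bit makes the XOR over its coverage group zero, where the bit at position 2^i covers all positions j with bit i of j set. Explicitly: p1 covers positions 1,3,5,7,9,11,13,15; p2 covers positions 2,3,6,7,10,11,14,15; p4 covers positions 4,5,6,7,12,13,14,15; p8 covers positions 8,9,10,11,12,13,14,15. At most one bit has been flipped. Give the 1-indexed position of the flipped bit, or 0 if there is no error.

6

s1: b1⊕b3⊕b5⊕b7⊕b9⊕b11⊕b13⊕b15 = 1⊕1⊕1⊕0⊕1⊕0⊕0⊕0 = 0
s2: b2⊕b3⊕b6⊕b7⊕b10⊕b11⊕b14⊕b15 = 0⊕1⊕1⊕0⊕1⊕0⊕0⊕0 = 1
s4: b4⊕b5⊕b6⊕b7⊕b12⊕b13⊕b14⊕b15 = 0⊕1⊕1⊕0⊕1⊕0⊕0⊕0 = 1
s8: b8⊕b9⊕b10⊕b11⊕b12⊕b13⊕b14⊕b15 = 1⊕1⊕1⊕0⊕1⊕0⊕0⊕0 = 0
Syndrome (s8...s1) = 0110 → position 6.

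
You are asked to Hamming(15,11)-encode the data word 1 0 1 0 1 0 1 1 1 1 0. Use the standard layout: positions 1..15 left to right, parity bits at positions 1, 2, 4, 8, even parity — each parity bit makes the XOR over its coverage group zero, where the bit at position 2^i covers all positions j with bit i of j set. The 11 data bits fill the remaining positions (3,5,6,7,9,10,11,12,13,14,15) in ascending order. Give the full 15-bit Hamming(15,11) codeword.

001001011011110

Place data bits at non-power-of-two positions: b3=1, b5=0, b6=1, b7=0, b9=1, b10=0, b11=1, b12=1, b13=1, b14=1, b15=0.
p1 = XOR of data positions {3,5,7,9,11,13,15} = 1⊕0⊕0⊕1⊕1⊕1⊕0 = 0
p2 = XOR of data positions {3,6,7,10,11,14,15} = 1⊕1⊕0⊕0⊕1⊕1⊕0 = 0
p4 = XOR of data positions {5,6,7,12,13,14,15} = 0⊕1⊕0⊕1⊕1⊕1⊕0 = 0
p8 = XOR of data positions {9,10,11,12,13,14,15} = 1⊕0⊕1⊕1⊕1⊕1⊕0 = 1
Codeword b1..b15 = 001001011011110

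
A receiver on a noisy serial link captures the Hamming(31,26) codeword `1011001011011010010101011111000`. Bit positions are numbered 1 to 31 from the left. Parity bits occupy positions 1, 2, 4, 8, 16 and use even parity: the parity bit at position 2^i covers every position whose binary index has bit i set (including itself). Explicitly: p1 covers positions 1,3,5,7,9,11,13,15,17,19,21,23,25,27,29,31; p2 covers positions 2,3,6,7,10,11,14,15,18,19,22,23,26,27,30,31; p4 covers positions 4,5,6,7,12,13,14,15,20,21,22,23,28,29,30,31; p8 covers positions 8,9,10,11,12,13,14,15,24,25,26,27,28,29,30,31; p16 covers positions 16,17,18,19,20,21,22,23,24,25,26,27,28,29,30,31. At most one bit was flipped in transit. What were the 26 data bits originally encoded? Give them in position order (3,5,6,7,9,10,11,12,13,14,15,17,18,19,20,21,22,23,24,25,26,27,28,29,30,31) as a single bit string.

10011101101010101011111000

s1: b1⊕b3⊕b5⊕b7⊕b9⊕b11⊕b13⊕b15⊕b17⊕b19⊕b21⊕b23⊕b25⊕b27⊕b29⊕b31 = 1⊕1⊕0⊕1⊕1⊕0⊕1⊕1⊕0⊕0⊕0⊕0⊕1⊕1⊕0⊕0 = 0
s2: b2⊕b3⊕b6⊕b7⊕b10⊕b11⊕b14⊕b15⊕b18⊕b19⊕b22⊕b23⊕b26⊕b27⊕b30⊕b31 = 0⊕1⊕0⊕1⊕1⊕0⊕0⊕1⊕1⊕0⊕1⊕0⊕1⊕1⊕0⊕0 = 0
s4: b4⊕b5⊕b6⊕b7⊕b12⊕b13⊕b14⊕b15⊕b20⊕b21⊕b22⊕b23⊕b28⊕b29⊕b30⊕b31 = 1⊕0⊕0⊕1⊕1⊕1⊕0⊕1⊕1⊕0⊕1⊕0⊕1⊕0⊕0⊕0 = 0
s8: b8⊕b9⊕b10⊕b11⊕b12⊕b13⊕b14⊕b15⊕b24⊕b25⊕b26⊕b27⊕b28⊕b29⊕b30⊕b31 = 0⊕1⊕1⊕0⊕1⊕1⊕0⊕1⊕1⊕1⊕1⊕1⊕1⊕0⊕0⊕0 = 0
s16: b16⊕b17⊕b18⊕b19⊕b20⊕b21⊕b22⊕b23⊕b24⊕b25⊕b26⊕b27⊕b28⊕b29⊕b30⊕b31 = 0⊕0⊕1⊕0⊕1⊕0⊕1⊕0⊕1⊕1⊕1⊕1⊕1⊕0⊕0⊕0 = 0
Syndrome (s16...s1) = 00000 → position 0 (no error).
No correction needed.
Data bits at positions 3,5,6,7,9,10,11,12,13,14,15,17,18,19,20,21,22,23,24,25,26,27,28,29,30,31: 10011101101010101011111000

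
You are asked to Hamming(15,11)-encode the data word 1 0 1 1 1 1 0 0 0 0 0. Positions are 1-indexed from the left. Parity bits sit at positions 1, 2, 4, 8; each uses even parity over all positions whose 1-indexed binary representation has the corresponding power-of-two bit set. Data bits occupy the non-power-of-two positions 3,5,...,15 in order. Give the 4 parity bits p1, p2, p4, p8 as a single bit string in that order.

1000

Place data bits at non-power-of-two positions: b3=1, b5=0, b6=1, b7=1, b9=1, b10=1, b11=0, b12=0, b13=0, b14=0, b15=0.
p1 = XOR of data positions {3,5,7,9,11,13,15} = 1⊕0⊕1⊕1⊕0⊕0⊕0 = 1
p2 = XOR of data positions {3,6,7,10,11,14,15} = 1⊕1⊕1⊕1⊕0⊕0⊕0 = 0
p4 = XOR of data positions {5,6,7,12,13,14,15} = 0⊕1⊕1⊕0⊕0⊕0⊕0 = 0
p8 = XOR of data positions {9,10,11,12,13,14,15} = 1⊕1⊕0⊕0⊕0⊕0⊕0 = 0
Parity bits p1,p2,p4,p8 = 1000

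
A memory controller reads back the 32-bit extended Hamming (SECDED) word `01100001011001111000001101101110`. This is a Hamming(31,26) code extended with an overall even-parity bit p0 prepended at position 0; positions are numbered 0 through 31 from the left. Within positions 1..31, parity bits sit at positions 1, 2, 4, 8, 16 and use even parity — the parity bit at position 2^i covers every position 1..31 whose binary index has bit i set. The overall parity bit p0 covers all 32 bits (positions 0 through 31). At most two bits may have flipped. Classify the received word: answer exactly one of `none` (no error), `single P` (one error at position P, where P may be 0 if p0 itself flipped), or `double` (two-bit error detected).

double

s1: b1⊕b3⊕b5⊕b7⊕b9⊕b11⊕b13⊕b15⊕b17⊕b19⊕b21⊕b23⊕b25⊕b27⊕b29⊕b31 = 1⊕0⊕0⊕1⊕1⊕0⊕1⊕1⊕0⊕0⊕0⊕1⊕1⊕0⊕1⊕0 = 0
s2: b2⊕b3⊕b6⊕b7⊕b10⊕b11⊕b14⊕b15⊕b18⊕b19⊕b22⊕b23⊕b26⊕b27⊕b30⊕b31 = 1⊕0⊕0⊕1⊕1⊕0⊕1⊕1⊕0⊕0⊕1⊕1⊕1⊕0⊕1⊕0 = 1
s4: b4⊕b5⊕b6⊕b7⊕b12⊕b13⊕b14⊕b15⊕b20⊕b21⊕b22⊕b23⊕b28⊕b29⊕b30⊕b31 = 0⊕0⊕0⊕1⊕0⊕1⊕1⊕1⊕0⊕0⊕1⊕1⊕1⊕1⊕1⊕0 = 1
s8: b8⊕b9⊕b10⊕b11⊕b12⊕b13⊕b14⊕b15⊕b24⊕b25⊕b26⊕b27⊕b28⊕b29⊕b30⊕b31 = 0⊕1⊕1⊕0⊕0⊕1⊕1⊕1⊕0⊕1⊕1⊕0⊕1⊕1⊕1⊕0 = 0
s16: b16⊕b17⊕b18⊕b19⊕b20⊕b21⊕b22⊕b23⊕b24⊕b25⊕b26⊕b27⊕b28⊕b29⊕b30⊕b31 = 1⊕0⊕0⊕0⊕0⊕0⊕1⊕1⊕0⊕1⊕1⊕0⊕1⊕1⊕1⊕0 = 0
Syndrome (s16...s1) = 00110 → position 6.
Overall parity (XOR of all 32 bits, including p0): 0⊕1⊕1⊕0⊕0⊕0⊕0⊕1⊕0⊕1⊕1⊕0⊕0⊕1⊕1⊕1⊕1⊕0⊕0⊕0⊕0⊕0⊕1⊕1⊕0⊕1⊕1⊕0⊕1⊕1⊕1⊕0 = 0
Overall=0, syndrome position=6 → double-bit error detected (uncorrectable).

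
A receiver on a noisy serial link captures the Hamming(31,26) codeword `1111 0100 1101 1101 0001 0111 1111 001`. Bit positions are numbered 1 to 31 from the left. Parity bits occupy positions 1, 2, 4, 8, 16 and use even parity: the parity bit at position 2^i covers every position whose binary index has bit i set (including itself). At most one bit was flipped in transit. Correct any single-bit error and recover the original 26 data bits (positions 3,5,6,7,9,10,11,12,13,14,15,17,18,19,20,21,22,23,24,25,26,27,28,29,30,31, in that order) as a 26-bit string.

10101101110000101111111001

s1: b1⊕b3⊕b5⊕b7⊕b9⊕b11⊕b13⊕b15⊕b17⊕b19⊕b21⊕b23⊕b25⊕b27⊕b29⊕b31 = 1⊕1⊕0⊕0⊕1⊕0⊕1⊕0⊕0⊕0⊕0⊕1⊕1⊕1⊕0⊕1 = 0
s2: b2⊕b3⊕b6⊕b7⊕b10⊕b11⊕b14⊕b15⊕b18⊕b19⊕b22⊕b23⊕b26⊕b27⊕b30⊕b31 = 1⊕1⊕1⊕0⊕1⊕0⊕1⊕0⊕0⊕0⊕1⊕1⊕1⊕1⊕0⊕1 = 0
s4: b4⊕b5⊕b6⊕b7⊕b12⊕b13⊕b14⊕b15⊕b20⊕b21⊕b22⊕b23⊕b28⊕b29⊕b30⊕b31 = 1⊕0⊕1⊕0⊕1⊕1⊕1⊕0⊕1⊕0⊕1⊕1⊕1⊕0⊕0⊕1 = 0
s8: b8⊕b9⊕b10⊕b11⊕b12⊕b13⊕b14⊕b15⊕b24⊕b25⊕b26⊕b27⊕b28⊕b29⊕b30⊕b31 = 0⊕1⊕1⊕0⊕1⊕1⊕1⊕0⊕1⊕1⊕1⊕1⊕1⊕0⊕0⊕1 = 1
s16: b16⊕b17⊕b18⊕b19⊕b20⊕b21⊕b22⊕b23⊕b24⊕b25⊕b26⊕b27⊕b28⊕b29⊕b30⊕b31 = 1⊕0⊕0⊕0⊕1⊕0⊕1⊕1⊕1⊕1⊕1⊕1⊕1⊕0⊕0⊕1 = 0
Syndrome (s16...s1) = 01000 → position 8.
Flip bit 8: corrected codeword = 1111010111011101000101111111001
Data bits at positions 3,5,6,7,9,10,11,12,13,14,15,17,18,19,20,21,22,23,24,25,26,27,28,29,30,31: 10101101110000101111111001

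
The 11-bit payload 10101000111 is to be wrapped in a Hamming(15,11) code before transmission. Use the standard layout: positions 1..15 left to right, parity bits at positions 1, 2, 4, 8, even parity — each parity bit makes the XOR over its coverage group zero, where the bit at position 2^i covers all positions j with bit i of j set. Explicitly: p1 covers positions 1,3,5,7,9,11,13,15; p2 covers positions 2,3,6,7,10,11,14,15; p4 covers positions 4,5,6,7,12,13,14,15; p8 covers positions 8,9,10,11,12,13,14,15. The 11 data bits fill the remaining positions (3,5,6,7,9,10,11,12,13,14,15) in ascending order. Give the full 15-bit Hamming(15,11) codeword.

001001001000111

Place data bits at non-power-of-two positions: b3=1, b5=0, b6=1, b7=0, b9=1, b10=0, b11=0, b12=0, b13=1, b14=1, b15=1.
p1 = XOR of data positions {3,5,7,9,11,13,15} = 1⊕0⊕0⊕1⊕0⊕1⊕1 = 0
p2 = XOR of data positions {3,6,7,10,11,14,15} = 1⊕1⊕0⊕0⊕0⊕1⊕1 = 0
p4 = XOR of data positions {5,6,7,12,13,14,15} = 0⊕1⊕0⊕0⊕1⊕1⊕1 = 0
p8 = XOR of data positions {9,10,11,12,13,14,15} = 1⊕0⊕0⊕0⊕1⊕1⊕1 = 0
Codeword b1..b15 = 001001001000111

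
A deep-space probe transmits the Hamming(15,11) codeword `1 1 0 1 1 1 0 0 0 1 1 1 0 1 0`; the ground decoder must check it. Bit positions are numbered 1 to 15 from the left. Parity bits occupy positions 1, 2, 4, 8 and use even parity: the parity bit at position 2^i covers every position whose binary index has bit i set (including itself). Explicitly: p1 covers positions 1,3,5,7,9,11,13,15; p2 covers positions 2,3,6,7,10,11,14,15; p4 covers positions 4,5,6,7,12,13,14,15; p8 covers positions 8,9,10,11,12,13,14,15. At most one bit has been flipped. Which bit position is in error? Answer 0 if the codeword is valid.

7

s1: b1⊕b3⊕b5⊕b7⊕b9⊕b11⊕b13⊕b15 = 1⊕0⊕1⊕0⊕0⊕1⊕0⊕0 = 1
s2: b2⊕b3⊕b6⊕b7⊕b10⊕b11⊕b14⊕b15 = 1⊕0⊕1⊕0⊕1⊕1⊕1⊕0 = 1
s4: b4⊕b5⊕b6⊕b7⊕b12⊕b13⊕b14⊕b15 = 1⊕1⊕1⊕0⊕1⊕0⊕1⊕0 = 1
s8: b8⊕b9⊕b10⊕b11⊕b12⊕b13⊕b14⊕b15 = 0⊕0⊕1⊕1⊕1⊕0⊕1⊕0 = 0
Syndrome (s8...s1) = 0111 → position 7.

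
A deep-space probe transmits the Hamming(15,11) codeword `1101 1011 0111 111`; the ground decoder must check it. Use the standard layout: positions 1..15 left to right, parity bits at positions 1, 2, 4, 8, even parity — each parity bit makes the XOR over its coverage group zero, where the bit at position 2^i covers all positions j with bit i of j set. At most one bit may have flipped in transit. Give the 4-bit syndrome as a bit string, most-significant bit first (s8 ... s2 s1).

s1: b1⊕b3⊕b5⊕b7⊕b9⊕b11⊕b13⊕b15 = 1⊕0⊕1⊕1⊕0⊕1⊕1⊕1 = 0
s2: b2⊕b3⊕b6⊕b7⊕b10⊕b11⊕b14⊕b15 = 1⊕0⊕0⊕1⊕1⊕1⊕1⊕1 = 0
s4: b4⊕b5⊕b6⊕b7⊕b12⊕b13⊕b14⊕b15 = 1⊕1⊕0⊕1⊕1⊕1⊕1⊕1 = 1
s8: b8⊕b9⊕b10⊕b11⊕b12⊕b13⊕b14⊕b15 = 1⊕0⊕1⊕1⊕1⊕1⊕1⊕1 = 1
Syndrome (s8...s1) = 1100 → position 12.

1100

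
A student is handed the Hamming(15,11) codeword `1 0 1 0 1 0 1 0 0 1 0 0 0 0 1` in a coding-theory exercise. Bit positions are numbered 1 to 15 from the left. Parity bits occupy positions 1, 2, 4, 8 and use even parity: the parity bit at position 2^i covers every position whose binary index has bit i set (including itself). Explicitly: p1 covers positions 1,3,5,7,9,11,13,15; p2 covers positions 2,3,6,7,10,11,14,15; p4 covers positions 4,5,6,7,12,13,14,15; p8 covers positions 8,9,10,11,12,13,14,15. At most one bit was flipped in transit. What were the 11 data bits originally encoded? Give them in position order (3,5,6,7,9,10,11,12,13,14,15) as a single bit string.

s1: b1⊕b3⊕b5⊕b7⊕b9⊕b11⊕b13⊕b15 = 1⊕1⊕1⊕1⊕0⊕0⊕0⊕1 = 1
s2: b2⊕b3⊕b6⊕b7⊕b10⊕b11⊕b14⊕b15 = 0⊕1⊕0⊕1⊕1⊕0⊕0⊕1 = 0
s4: b4⊕b5⊕b6⊕b7⊕b12⊕b13⊕b14⊕b15 = 0⊕1⊕0⊕1⊕0⊕0⊕0⊕1 = 1
s8: b8⊕b9⊕b10⊕b11⊕b12⊕b13⊕b14⊕b15 = 0⊕0⊕1⊕0⊕0⊕0⊕0⊕1 = 0
Syndrome (s8...s1) = 0101 → position 5.
Flip bit 5: corrected codeword = 101000100100001
Data bits at positions 3,5,6,7,9,10,11,12,13,14,15: 10010100001

10010100001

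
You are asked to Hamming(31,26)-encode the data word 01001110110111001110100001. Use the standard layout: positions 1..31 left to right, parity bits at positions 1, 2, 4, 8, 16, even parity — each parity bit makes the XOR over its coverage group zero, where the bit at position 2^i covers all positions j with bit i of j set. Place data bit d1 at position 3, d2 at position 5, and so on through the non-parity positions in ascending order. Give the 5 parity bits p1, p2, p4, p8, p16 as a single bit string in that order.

Place data bits at non-power-of-two positions: b3=0, b5=1, b6=0, b7=0, b9=1, b10=1, b11=1, b12=0, b13=1, b14=1, b15=0, b17=1, b18=1, b19=1, b20=0, b21=0, b22=1, b23=1, b24=1, b25=0, b26=1, b27=0, b28=0, b29=0, b30=0, b31=1.
p1 = XOR of data positions {3,5,7,9,11,13,15,17,19,21,23,25,27,29,31} = 0⊕1⊕0⊕1⊕1⊕1⊕0⊕1⊕1⊕0⊕1⊕0⊕0⊕0⊕1 = 0
p2 = XOR of data positions {3,6,7,10,11,14,15,18,19,22,23,26,27,30,31} = 0⊕0⊕0⊕1⊕1⊕1⊕0⊕1⊕1⊕1⊕1⊕1⊕0⊕0⊕1 = 1
p4 = XOR of data positions {5,6,7,12,13,14,15,20,21,22,23,28,29,30,31} = 1⊕0⊕0⊕0⊕1⊕1⊕0⊕0⊕0⊕1⊕1⊕0⊕0⊕0⊕1 = 0
p8 = XOR of data positions {9,10,11,12,13,14,15,24,25,26,27,28,29,30,31} = 1⊕1⊕1⊕0⊕1⊕1⊕0⊕1⊕0⊕1⊕0⊕0⊕0⊕0⊕1 = 0
p16 = XOR of data positions {17,18,19,20,21,22,23,24,25,26,27,28,29,30,31} = 1⊕1⊕1⊕0⊕0⊕1⊕1⊕1⊕0⊕1⊕0⊕0⊕0⊕0⊕1 = 0
Parity bits p1,p2,p4,p8,p16 = 01000

01000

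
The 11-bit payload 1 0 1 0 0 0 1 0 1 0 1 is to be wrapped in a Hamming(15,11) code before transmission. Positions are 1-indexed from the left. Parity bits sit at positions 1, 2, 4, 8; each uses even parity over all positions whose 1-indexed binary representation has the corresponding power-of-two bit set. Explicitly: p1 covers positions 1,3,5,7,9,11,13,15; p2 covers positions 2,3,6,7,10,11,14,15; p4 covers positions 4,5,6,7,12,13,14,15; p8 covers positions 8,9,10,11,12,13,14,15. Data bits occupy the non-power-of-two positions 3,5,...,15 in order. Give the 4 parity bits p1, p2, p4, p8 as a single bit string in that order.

Place data bits at non-power-of-two positions: b3=1, b5=0, b6=1, b7=0, b9=0, b10=0, b11=1, b12=0, b13=1, b14=0, b15=1.
p1 = XOR of data positions {3,5,7,9,11,13,15} = 1⊕0⊕0⊕0⊕1⊕1⊕1 = 0
p2 = XOR of data positions {3,6,7,10,11,14,15} = 1⊕1⊕0⊕0⊕1⊕0⊕1 = 0
p4 = XOR of data positions {5,6,7,12,13,14,15} = 0⊕1⊕0⊕0⊕1⊕0⊕1 = 1
p8 = XOR of data positions {9,10,11,12,13,14,15} = 0⊕0⊕1⊕0⊕1⊕0⊕1 = 1
Parity bits p1,p2,p4,p8 = 0011

0011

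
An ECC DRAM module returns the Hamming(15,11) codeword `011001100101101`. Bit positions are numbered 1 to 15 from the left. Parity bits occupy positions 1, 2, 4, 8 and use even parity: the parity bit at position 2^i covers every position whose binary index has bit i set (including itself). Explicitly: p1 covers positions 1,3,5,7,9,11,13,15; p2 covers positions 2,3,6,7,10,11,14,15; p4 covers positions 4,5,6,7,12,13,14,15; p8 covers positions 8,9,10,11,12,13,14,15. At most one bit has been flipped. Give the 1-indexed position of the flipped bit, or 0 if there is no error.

s1: b1⊕b3⊕b5⊕b7⊕b9⊕b11⊕b13⊕b15 = 0⊕1⊕0⊕1⊕0⊕0⊕1⊕1 = 0
s2: b2⊕b3⊕b6⊕b7⊕b10⊕b11⊕b14⊕b15 = 1⊕1⊕1⊕1⊕1⊕0⊕0⊕1 = 0
s4: b4⊕b5⊕b6⊕b7⊕b12⊕b13⊕b14⊕b15 = 0⊕0⊕1⊕1⊕1⊕1⊕0⊕1 = 1
s8: b8⊕b9⊕b10⊕b11⊕b12⊕b13⊕b14⊕b15 = 0⊕0⊕1⊕0⊕1⊕1⊕0⊕1 = 0
Syndrome (s8...s1) = 0100 → position 4.

4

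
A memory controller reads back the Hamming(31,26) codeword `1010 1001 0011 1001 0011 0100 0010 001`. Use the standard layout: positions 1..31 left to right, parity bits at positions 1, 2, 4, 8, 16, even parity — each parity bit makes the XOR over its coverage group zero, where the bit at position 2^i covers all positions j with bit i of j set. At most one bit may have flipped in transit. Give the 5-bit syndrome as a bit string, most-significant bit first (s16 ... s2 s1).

s1: b1⊕b3⊕b5⊕b7⊕b9⊕b11⊕b13⊕b15⊕b17⊕b19⊕b21⊕b23⊕b25⊕b27⊕b29⊕b31 = 1⊕1⊕1⊕0⊕0⊕1⊕1⊕0⊕0⊕1⊕0⊕0⊕0⊕1⊕0⊕1 = 0
s2: b2⊕b3⊕b6⊕b7⊕b10⊕b11⊕b14⊕b15⊕b18⊕b19⊕b22⊕b23⊕b26⊕b27⊕b30⊕b31 = 0⊕1⊕0⊕0⊕0⊕1⊕0⊕0⊕0⊕1⊕1⊕0⊕0⊕1⊕0⊕1 = 0
s4: b4⊕b5⊕b6⊕b7⊕b12⊕b13⊕b14⊕b15⊕b20⊕b21⊕b22⊕b23⊕b28⊕b29⊕b30⊕b31 = 0⊕1⊕0⊕0⊕1⊕1⊕0⊕0⊕1⊕0⊕1⊕0⊕0⊕0⊕0⊕1 = 0
s8: b8⊕b9⊕b10⊕b11⊕b12⊕b13⊕b14⊕b15⊕b24⊕b25⊕b26⊕b27⊕b28⊕b29⊕b30⊕b31 = 1⊕0⊕0⊕1⊕1⊕1⊕0⊕0⊕0⊕0⊕0⊕1⊕0⊕0⊕0⊕1 = 0
s16: b16⊕b17⊕b18⊕b19⊕b20⊕b21⊕b22⊕b23⊕b24⊕b25⊕b26⊕b27⊕b28⊕b29⊕b30⊕b31 = 1⊕0⊕0⊕1⊕1⊕0⊕1⊕0⊕0⊕0⊕0⊕1⊕0⊕0⊕0⊕1 = 0
Syndrome (s16...s1) = 00000 → position 0 (no error).

00000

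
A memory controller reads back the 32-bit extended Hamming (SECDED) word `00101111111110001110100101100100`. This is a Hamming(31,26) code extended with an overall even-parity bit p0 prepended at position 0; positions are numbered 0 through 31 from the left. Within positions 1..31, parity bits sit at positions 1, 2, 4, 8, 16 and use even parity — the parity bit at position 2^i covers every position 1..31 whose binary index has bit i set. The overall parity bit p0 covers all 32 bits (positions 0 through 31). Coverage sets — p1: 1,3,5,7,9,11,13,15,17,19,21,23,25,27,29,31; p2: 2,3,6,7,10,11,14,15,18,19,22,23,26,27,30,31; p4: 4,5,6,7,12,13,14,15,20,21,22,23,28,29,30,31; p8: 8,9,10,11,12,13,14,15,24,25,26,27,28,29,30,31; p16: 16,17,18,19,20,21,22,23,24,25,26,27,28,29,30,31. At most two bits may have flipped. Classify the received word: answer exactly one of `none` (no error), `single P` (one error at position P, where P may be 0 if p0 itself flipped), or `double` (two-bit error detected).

s1: b1⊕b3⊕b5⊕b7⊕b9⊕b11⊕b13⊕b15⊕b17⊕b19⊕b21⊕b23⊕b25⊕b27⊕b29⊕b31 = 0⊕0⊕1⊕1⊕1⊕1⊕0⊕0⊕1⊕0⊕0⊕1⊕1⊕0⊕1⊕0 = 0
s2: b2⊕b3⊕b6⊕b7⊕b10⊕b11⊕b14⊕b15⊕b18⊕b19⊕b22⊕b23⊕b26⊕b27⊕b30⊕b31 = 1⊕0⊕1⊕1⊕1⊕1⊕0⊕0⊕1⊕0⊕0⊕1⊕1⊕0⊕0⊕0 = 0
s4: b4⊕b5⊕b6⊕b7⊕b12⊕b13⊕b14⊕b15⊕b20⊕b21⊕b22⊕b23⊕b28⊕b29⊕b30⊕b31 = 1⊕1⊕1⊕1⊕1⊕0⊕0⊕0⊕1⊕0⊕0⊕1⊕0⊕1⊕0⊕0 = 0
s8: b8⊕b9⊕b10⊕b11⊕b12⊕b13⊕b14⊕b15⊕b24⊕b25⊕b26⊕b27⊕b28⊕b29⊕b30⊕b31 = 1⊕1⊕1⊕1⊕1⊕0⊕0⊕0⊕0⊕1⊕1⊕0⊕0⊕1⊕0⊕0 = 0
s16: b16⊕b17⊕b18⊕b19⊕b20⊕b21⊕b22⊕b23⊕b24⊕b25⊕b26⊕b27⊕b28⊕b29⊕b30⊕b31 = 1⊕1⊕1⊕0⊕1⊕0⊕0⊕1⊕0⊕1⊕1⊕0⊕0⊕1⊕0⊕0 = 0
Syndrome (s16...s1) = 00000 → position 0 (no error).
Overall parity (XOR of all 32 bits, including p0): 0⊕0⊕1⊕0⊕1⊕1⊕1⊕1⊕1⊕1⊕1⊕1⊕1⊕0⊕0⊕0⊕1⊕1⊕1⊕0⊕1⊕0⊕0⊕1⊕0⊕1⊕1⊕0⊕0⊕1⊕0⊕0 = 0
Overall=0, syndrome position=0 → no error.

none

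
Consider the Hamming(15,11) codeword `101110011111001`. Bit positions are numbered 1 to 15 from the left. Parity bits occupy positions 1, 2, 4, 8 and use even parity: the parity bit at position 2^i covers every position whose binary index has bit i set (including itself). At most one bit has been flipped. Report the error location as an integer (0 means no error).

s1: b1⊕b3⊕b5⊕b7⊕b9⊕b11⊕b13⊕b15 = 1⊕1⊕1⊕0⊕1⊕1⊕0⊕1 = 0
s2: b2⊕b3⊕b6⊕b7⊕b10⊕b11⊕b14⊕b15 = 0⊕1⊕0⊕0⊕1⊕1⊕0⊕1 = 0
s4: b4⊕b5⊕b6⊕b7⊕b12⊕b13⊕b14⊕b15 = 1⊕1⊕0⊕0⊕1⊕0⊕0⊕1 = 0
s8: b8⊕b9⊕b10⊕b11⊕b12⊕b13⊕b14⊕b15 = 1⊕1⊕1⊕1⊕1⊕0⊕0⊕1 = 0
Syndrome (s8...s1) = 0000 → position 0 (no error).

0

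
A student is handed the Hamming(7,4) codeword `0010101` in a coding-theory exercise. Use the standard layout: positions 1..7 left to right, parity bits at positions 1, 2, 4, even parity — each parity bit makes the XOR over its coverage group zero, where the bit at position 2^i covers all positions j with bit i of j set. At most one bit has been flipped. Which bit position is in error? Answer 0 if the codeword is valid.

s1: b1⊕b3⊕b5⊕b7 = 0⊕1⊕1⊕1 = 1
s2: b2⊕b3⊕b6⊕b7 = 0⊕1⊕0⊕1 = 0
s4: b4⊕b5⊕b6⊕b7 = 0⊕1⊕0⊕1 = 0
Syndrome (s4...s1) = 001 → position 1.

1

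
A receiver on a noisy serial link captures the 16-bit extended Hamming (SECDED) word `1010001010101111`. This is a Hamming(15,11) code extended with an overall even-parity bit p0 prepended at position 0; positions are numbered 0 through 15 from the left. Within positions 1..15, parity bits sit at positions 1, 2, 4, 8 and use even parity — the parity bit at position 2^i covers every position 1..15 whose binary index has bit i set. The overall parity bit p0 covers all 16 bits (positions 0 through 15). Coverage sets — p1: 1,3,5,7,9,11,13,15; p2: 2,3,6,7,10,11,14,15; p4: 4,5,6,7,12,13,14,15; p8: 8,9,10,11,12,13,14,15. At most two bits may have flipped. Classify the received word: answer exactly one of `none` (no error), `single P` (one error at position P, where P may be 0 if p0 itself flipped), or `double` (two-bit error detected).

s1: b1⊕b3⊕b5⊕b7⊕b9⊕b11⊕b13⊕b15 = 0⊕0⊕0⊕0⊕0⊕0⊕1⊕1 = 0
s2: b2⊕b3⊕b6⊕b7⊕b10⊕b11⊕b14⊕b15 = 1⊕0⊕1⊕0⊕1⊕0⊕1⊕1 = 1
s4: b4⊕b5⊕b6⊕b7⊕b12⊕b13⊕b14⊕b15 = 0⊕0⊕1⊕0⊕1⊕1⊕1⊕1 = 1
s8: b8⊕b9⊕b10⊕b11⊕b12⊕b13⊕b14⊕b15 = 1⊕0⊕1⊕0⊕1⊕1⊕1⊕1 = 0
Syndrome (s8...s1) = 0110 → position 6.
Overall parity (XOR of all 16 bits, including p0): 1⊕0⊕1⊕0⊕0⊕0⊕1⊕0⊕1⊕0⊕1⊕0⊕1⊕1⊕1⊕1 = 1
Overall=1, syndrome position=6 → single-bit error at position 6.

single 6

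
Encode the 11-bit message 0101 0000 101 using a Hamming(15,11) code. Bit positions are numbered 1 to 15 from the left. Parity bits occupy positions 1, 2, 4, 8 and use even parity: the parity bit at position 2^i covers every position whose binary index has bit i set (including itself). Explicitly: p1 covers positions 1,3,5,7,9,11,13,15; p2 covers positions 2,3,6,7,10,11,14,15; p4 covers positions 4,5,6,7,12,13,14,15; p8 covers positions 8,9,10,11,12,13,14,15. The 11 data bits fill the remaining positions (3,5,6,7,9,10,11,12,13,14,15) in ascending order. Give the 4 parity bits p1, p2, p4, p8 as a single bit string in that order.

0000

Place data bits at non-power-of-two positions: b3=0, b5=1, b6=0, b7=1, b9=0, b10=0, b11=0, b12=0, b13=1, b14=0, b15=1.
p1 = XOR of data positions {3,5,7,9,11,13,15} = 0⊕1⊕1⊕0⊕0⊕1⊕1 = 0
p2 = XOR of data positions {3,6,7,10,11,14,15} = 0⊕0⊕1⊕0⊕0⊕0⊕1 = 0
p4 = XOR of data positions {5,6,7,12,13,14,15} = 1⊕0⊕1⊕0⊕1⊕0⊕1 = 0
p8 = XOR of data positions {9,10,11,12,13,14,15} = 0⊕0⊕0⊕0⊕1⊕0⊕1 = 0
Parity bits p1,p2,p4,p8 = 0000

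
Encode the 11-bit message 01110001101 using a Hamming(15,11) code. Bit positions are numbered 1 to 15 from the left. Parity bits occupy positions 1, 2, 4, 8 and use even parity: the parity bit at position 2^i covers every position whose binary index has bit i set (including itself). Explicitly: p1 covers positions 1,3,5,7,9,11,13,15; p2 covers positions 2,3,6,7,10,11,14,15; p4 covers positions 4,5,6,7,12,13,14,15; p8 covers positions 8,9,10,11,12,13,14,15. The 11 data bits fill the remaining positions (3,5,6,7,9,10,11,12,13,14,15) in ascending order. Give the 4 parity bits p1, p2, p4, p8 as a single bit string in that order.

0101

Place data bits at non-power-of-two positions: b3=0, b5=1, b6=1, b7=1, b9=0, b10=0, b11=0, b12=1, b13=1, b14=0, b15=1.
p1 = XOR of data positions {3,5,7,9,11,13,15} = 0⊕1⊕1⊕0⊕0⊕1⊕1 = 0
p2 = XOR of data positions {3,6,7,10,11,14,15} = 0⊕1⊕1⊕0⊕0⊕0⊕1 = 1
p4 = XOR of data positions {5,6,7,12,13,14,15} = 1⊕1⊕1⊕1⊕1⊕0⊕1 = 0
p8 = XOR of data positions {9,10,11,12,13,14,15} = 0⊕0⊕0⊕1⊕1⊕0⊕1 = 1
Parity bits p1,p2,p4,p8 = 0101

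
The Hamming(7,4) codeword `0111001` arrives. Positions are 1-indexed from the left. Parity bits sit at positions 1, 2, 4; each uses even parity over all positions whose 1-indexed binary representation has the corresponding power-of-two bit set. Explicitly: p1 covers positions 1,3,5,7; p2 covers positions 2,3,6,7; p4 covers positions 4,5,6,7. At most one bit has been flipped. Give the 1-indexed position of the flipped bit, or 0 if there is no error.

s1: b1⊕b3⊕b5⊕b7 = 0⊕1⊕0⊕1 = 0
s2: b2⊕b3⊕b6⊕b7 = 1⊕1⊕0⊕1 = 1
s4: b4⊕b5⊕b6⊕b7 = 1⊕0⊕0⊕1 = 0
Syndrome (s4...s1) = 010 → position 2.

2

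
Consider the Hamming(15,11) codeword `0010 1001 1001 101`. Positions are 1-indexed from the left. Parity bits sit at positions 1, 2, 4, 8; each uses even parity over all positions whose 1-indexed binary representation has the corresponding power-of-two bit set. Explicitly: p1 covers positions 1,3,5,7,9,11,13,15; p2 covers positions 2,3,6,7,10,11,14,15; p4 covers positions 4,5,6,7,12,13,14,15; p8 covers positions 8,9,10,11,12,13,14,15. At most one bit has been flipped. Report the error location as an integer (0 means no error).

9

s1: b1⊕b3⊕b5⊕b7⊕b9⊕b11⊕b13⊕b15 = 0⊕1⊕1⊕0⊕1⊕0⊕1⊕1 = 1
s2: b2⊕b3⊕b6⊕b7⊕b10⊕b11⊕b14⊕b15 = 0⊕1⊕0⊕0⊕0⊕0⊕0⊕1 = 0
s4: b4⊕b5⊕b6⊕b7⊕b12⊕b13⊕b14⊕b15 = 0⊕1⊕0⊕0⊕1⊕1⊕0⊕1 = 0
s8: b8⊕b9⊕b10⊕b11⊕b12⊕b13⊕b14⊕b15 = 1⊕1⊕0⊕0⊕1⊕1⊕0⊕1 = 1
Syndrome (s8...s1) = 1001 → position 9.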